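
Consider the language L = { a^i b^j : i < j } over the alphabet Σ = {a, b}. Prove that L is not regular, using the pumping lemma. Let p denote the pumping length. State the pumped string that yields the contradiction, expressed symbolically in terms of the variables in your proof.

a^{p+k} b^{p+1}

Suppose for contradiction that L is regular, and let p be the pumping length.
Choose w = a^p b^{p+1} ∈ L, with |w| = 2p+1 ≥ p.
The pumping lemma gives a decomposition w = xyz where |xy| ≤ p and |y| ≥ 1.
The first p characters of w are a's, so xy (and hence y) consists only of a's. Write y = a^k, 1 ≤ k ≤ p.
Consider xy^2z = a^{p+k} b^{p+1}. Since k ≥ 1, the a-count p+k is at least p+1, so i < j fails; thus xy^2z ∉ L.
This contradicts the pumping lemma, so L is not regular.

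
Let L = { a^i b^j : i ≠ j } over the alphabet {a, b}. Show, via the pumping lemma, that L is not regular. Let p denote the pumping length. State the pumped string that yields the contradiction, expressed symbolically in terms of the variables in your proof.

a^{p+p!} b^{p+p!}

Suppose for contradiction that L is regular, and let p be the pumping length.
Choose w = a^p b^{p+p!}. Since p ≠ p+p!, w ∈ L; and |w| ≥ p.
Write w = xyz as guaranteed by the lemma, with |xy| ≤ p and |y| > 0.
The first p characters of w are a's, so xy (and hence y) consists only of a's. Write y = a^k, 1 ≤ k ≤ p.
Since 1 ≤ k ≤ p, k divides p!; set t = 1 + p!/k. Then xy^t z has p + (p!/k)·k = p + p! copies of a. Now the a-count equals the b-count, so i ≠ j fails. So xy^t z = a^{p+p!} b^{p+p!} ∉ L.
This contradicts the pumping lemma, so L is not regular.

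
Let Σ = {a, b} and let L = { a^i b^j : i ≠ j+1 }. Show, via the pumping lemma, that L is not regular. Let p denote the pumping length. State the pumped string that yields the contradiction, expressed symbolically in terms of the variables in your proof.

a^{p+p!} b^{p+p!-1}

Suppose for contradiction that L is regular, and let p be the pumping length.
Choose w = a^p b^{p+p!-1}. Since p ≠ (p+p!-1)+1 = p+p!, w ∈ L; and |w| ≥ p.
The pumping lemma gives a decomposition w = xyz where |xy| ≤ p and |y| ≥ 1.
Because |xy| ≤ p and w begins with p copies of a, we have y = a^k with 1 ≤ k ≤ p.
Since 1 ≤ k ≤ p, k divides p!; set t = 1 + p!/k. Then xy^t z has p + (p!/k)·k = p + p! copies of a. Now the a-count is p+p! and (b-count)+1 = (p+p!-1)+1 = p+p!, so i ≠ j+1 fails. So xy^t z = a^{p+p!} b^{p+p!-1} ∉ L.
Contradiction. Therefore L is not regular.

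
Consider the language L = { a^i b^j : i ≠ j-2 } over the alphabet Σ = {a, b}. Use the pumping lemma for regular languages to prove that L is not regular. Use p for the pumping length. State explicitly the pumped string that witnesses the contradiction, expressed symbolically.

a^{p+p!} b^{p+p!+2}

Suppose for contradiction that L is regular, and let p be the pumping length.
Choose w = a^p b^{p+p!+2}. Since p ≠ (p+p!+2)-2 = p+p!, w ∈ L; and |w| ≥ p.
Write w = xyz as guaranteed by the lemma, with |xy| ≤ p and |y| ≥ 1.
Because |xy| ≤ p and w begins with p copies of a, we have y = a^k with 1 ≤ k ≤ p.
Since 1 ≤ k ≤ p, k divides p!; set t = 1 + p!/k. Then xy^t z has p + (p!/k)·k = p + p! copies of a. Now the a-count is p+p! and (b-count)-2 = (p+p!+2)-2 = p+p!, so i ≠ j-2 fails. So xy^t z = a^{p+p!} b^{p+p!+2} ∉ L.
Contradiction. Therefore L is not regular.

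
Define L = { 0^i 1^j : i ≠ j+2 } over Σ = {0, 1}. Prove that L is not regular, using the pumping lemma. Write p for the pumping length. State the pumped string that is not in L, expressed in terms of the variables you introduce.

0^{p+p!} 1^{p+p!-2}

Suppose for contradiction that L is regular, and let p be the pumping length.
Choose w = 0^p 1^{p+p!-2}. Since p ≠ (p+p!-2)+2 = p+p!, w ∈ L; and |w| ≥ p.
The pumping lemma gives a decomposition w = xyz where |xy| ≤ p and y is nonempty.
The first p characters of w are 0's, so xy (and hence y) consists only of 0's. Write y = 0^k, 1 ≤ k ≤ p.
Since 1 ≤ k ≤ p, k divides p!; set t = 1 + p!/k. Then xy^t z has p + (p!/k)·k = p + p! copies of 0. Now the 0-count is p+p! and (1-count)+2 = (p+p!-2)+2 = p+p!, so i ≠ j+2 fails. So xy^t z = 0^{p+p!} 1^{p+p!-2} ∉ L.
This is a contradiction; hence L is not regular.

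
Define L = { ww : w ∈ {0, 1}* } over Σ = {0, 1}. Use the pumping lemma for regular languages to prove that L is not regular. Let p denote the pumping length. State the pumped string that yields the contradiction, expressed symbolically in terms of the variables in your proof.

Suppose for contradiction that L is regular, and let p be the pumping length.
Take w = 0^p 1^p 0^p 1^p = uu where u = 0^p1^p; then w ∈ L and |w| = 4p ≥ p.
Write w = xyz as guaranteed by the lemma, with |xy| ≤ p and y is nonempty.
The first p characters of w are 0's, so xy (and hence y) consists only of 0's. Write y = 0^k, 1 ≤ k ≤ p.
Pump with i = 2: xy^2z = 0^{p+k} 1^p 0^p 1^p, of length 4p+k. Suppose this equals vv. The string starts with 0 and ends with 1, so v does too; thus the boundary between the two copies of v is a 1→0 transition. There is exactly one such transition, at position 2p+k, so |v| = 2p+k and |vv| = 4p+2k ≠ 4p+k since k ≥ 1. So xy^2z ∉ L.
Contradiction. Therefore L is not regular.

0^{p+k} 1^p 0^p 1^p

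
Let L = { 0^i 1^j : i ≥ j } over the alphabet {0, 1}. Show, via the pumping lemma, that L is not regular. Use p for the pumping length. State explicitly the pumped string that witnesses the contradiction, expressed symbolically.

0^{p-k} 1^p

Assume L is regular. Let p be the pumping length given by the pumping lemma.
Choose w = 0^p 1^p ∈ L, with |w| = 2p ≥ p.
The pumping lemma gives a decomposition w = xyz where |xy| ≤ p and |y| > 0.
The first p characters of w are 0's, so xy (and hence y) consists only of 0's. Write y = 0^k, 1 ≤ k ≤ p.
Consider xy^0z = xz = 0^{p-k} 1^p. Since k ≥ 1, the 0-count p-k is less than p, so i ≥ j fails; thus xz ∉ L.
Contradiction. Therefore L is not regular.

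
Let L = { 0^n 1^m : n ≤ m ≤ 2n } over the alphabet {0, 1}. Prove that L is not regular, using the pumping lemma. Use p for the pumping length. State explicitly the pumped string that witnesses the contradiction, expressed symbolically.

Assume L is regular. Let p be the pumping length given by the pumping lemma.
Take w = 0^p 1^p ∈ L (since p ≤ p ≤ 2p), with |w| = 2p ≥ p.
The pumping lemma gives a decomposition w = xyz where |xy| ≤ p and |y| ≥ 1.
Because |xy| ≤ p and w begins with p copies of 0, we have y = 0^k with 1 ≤ k ≤ p.
Pump with i = 2: xy^2z = 0^{p+k} 1^p. Now n = p+k > p = m, so the condition n ≤ m fails. Thus xy^2z ∉ L.
This contradicts the pumping lemma, so L is not regular.

0^{p+k} 1^p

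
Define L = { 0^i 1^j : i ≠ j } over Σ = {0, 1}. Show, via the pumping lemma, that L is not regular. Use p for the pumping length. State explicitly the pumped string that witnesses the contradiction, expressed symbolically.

Assume L is regular. Let p be the pumping length given by the pumping lemma.
Choose w = 0^p 1^{p+p!}. Since p ≠ p+p!, w ∈ L; and |w| ≥ p.
By the pumping lemma, w = xyz with |xy| ≤ p and y is nonempty.
The first p characters of w are 0's, so xy (and hence y) consists only of 0's. Write y = 0^k, 1 ≤ k ≤ p.
Since 1 ≤ k ≤ p, k divides p!; set t = 1 + p!/k. Then xy^t z has p + (p!/k)·k = p + p! copies of 0. Now the 0-count equals the 1-count, so i ≠ j fails. So xy^t z = 0^{p+p!} 1^{p+p!} ∉ L.
This contradicts the pumping lemma, so L is not regular.

0^{p+p!} 1^{p+p!}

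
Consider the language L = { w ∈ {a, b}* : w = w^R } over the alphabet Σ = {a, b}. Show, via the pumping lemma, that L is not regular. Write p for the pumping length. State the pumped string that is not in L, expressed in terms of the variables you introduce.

a^{p+k} b a^p

Suppose for contradiction that L is regular, and let p be the pumping length.
Take w = a^p b a^p, a palindrome of length 2p+1 ≥ p.
Write w = xyz as guaranteed by the lemma, with |xy| ≤ p and y is nonempty.
Since the first p symbols of w are all a's and |xy| ≤ p, y lies entirely in the leading a-block: y = a^k for some k with 1 ≤ k ≤ p.
Pump with i = 2: xy^2z = a^{p+k} b a^p. Its reverse is a^p b a^{p+k}, which differs from xy^2z since k ≥ 1. So xy^2z is not a palindrome and xy^2z ∉ L.
Contradiction. Therefore L is not regular.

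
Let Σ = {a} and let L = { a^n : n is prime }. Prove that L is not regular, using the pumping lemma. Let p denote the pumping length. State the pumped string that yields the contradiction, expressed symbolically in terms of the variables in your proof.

a^{q(1+k)}

Suppose for contradiction that L is regular, and let p be the pumping length.
Let q be a prime with q ≥ p+2 (infinitely many primes exist), and take w = a^q ∈ L with |w| = q ≥ p.
Write w = xyz as guaranteed by the lemma, with |xy| ≤ p and |y| ≥ 1.
Then y = a^k for some k with 1 ≤ k ≤ p.
Since 1 ≤ k ≤ p, |xz| = q-k. Pump with i = q+1: |xy^{q+1}z| = (q-k)+(q+1)k = q+qk = q(1+k), which is composite (both factors ≥ 2). So xy^{q+1}z = a^{q(1+k)} ∉ L.
Contradiction. Therefore L is not regular.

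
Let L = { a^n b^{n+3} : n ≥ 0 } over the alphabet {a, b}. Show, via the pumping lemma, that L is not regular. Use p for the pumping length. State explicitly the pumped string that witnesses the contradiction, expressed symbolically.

a^{p+k} b^{p+3}

Suppose for contradiction that L is regular, and let p be the pumping length.
Let w = a^p b^{p+3} ∈ L; note |w| = 2p+3 ≥ p.
Write w = xyz as guaranteed by the lemma, with |xy| ≤ p and |y| > 0.
Since the first p symbols of w are all a's and |xy| ≤ p, y lies entirely in the leading a-block: y = a^k for some k with 1 ≤ k ≤ p.
Pump with i = 2: xy^2z = a^{p+k} b^{p+3}. For this to lie in L we would need p+3 = (p+k)+3, which forces k = 0. But k ≥ 1, so xy^2z ∉ L.
Contradiction. Therefore L is not regular.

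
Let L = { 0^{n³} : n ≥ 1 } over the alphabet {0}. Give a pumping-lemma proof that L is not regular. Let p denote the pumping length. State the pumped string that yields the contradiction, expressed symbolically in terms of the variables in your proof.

Assume L is regular; let p be its pumping constant.
Take w = 0^{p³} ∈ L with |w| = p³ ≥ p.
By the pumping lemma, w = xyz with |xy| ≤ p and |y| > 0.
Then y = 0^k for some k with 1 ≤ k ≤ p.
Pump with i = 2: xy^2z = 0^{p³+k}. Since 1 ≤ k ≤ p, p³ < p³+k ≤ p³+p < p³+3p²+3p+1 = (p+1)³, so p³+k is not a perfect cube. So xy^2z ∉ L.
This is a contradiction; hence L is not regular.

0^{p³+k}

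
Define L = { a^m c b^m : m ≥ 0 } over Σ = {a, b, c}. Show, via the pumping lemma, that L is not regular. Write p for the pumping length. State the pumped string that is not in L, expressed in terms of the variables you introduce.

Assume L is regular; let p be its pumping constant.
Take w = a^p c b^p ∈ L with |w| = 2p+1 ≥ p.
The pumping lemma gives a decomposition w = xyz where |xy| ≤ p and |y| ≥ 1.
Because |xy| ≤ p and w begins with p copies of a, we have y = a^k with 1 ≤ k ≤ p.
Pump with i = 2: xy^2z = a^{p+k} c b^p, which would require p+k = p. But k ≥ 1, so xy^2z ∉ L.
This contradicts the pumping lemma, so L is not regular.

a^{p+k} c b^p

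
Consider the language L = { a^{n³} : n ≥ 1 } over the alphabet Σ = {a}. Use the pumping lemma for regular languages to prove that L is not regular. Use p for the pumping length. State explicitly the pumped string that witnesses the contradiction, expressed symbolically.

a^{p³+k}

Assume L is regular. Let p be the pumping length given by the pumping lemma.
Take w = a^{p³} ∈ L with |w| = p³ ≥ p.
The pumping lemma gives a decomposition w = xyz where |xy| ≤ p and |y| ≥ 1.
Then y = a^k for some k with 1 ≤ k ≤ p.
Pump with i = 2: xy^2z = a^{p³+k}. Since 1 ≤ k ≤ p, p³ < p³+k ≤ p³+p < p³+3p²+3p+1 = (p+1)³, so p³+k is not a perfect cube. So xy^2z ∉ L.
This contradicts the pumping lemma, so L is not regular.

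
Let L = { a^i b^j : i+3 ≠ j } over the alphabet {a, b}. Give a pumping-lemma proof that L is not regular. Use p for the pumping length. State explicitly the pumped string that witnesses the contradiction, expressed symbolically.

a^{p+p!} b^{p+p!+3}

Assume L is regular; let p be its pumping constant.
Choose w = a^p b^{p+p!+3}. Since p ≠ (p+p!+3)-3 = p+p!, w ∈ L; and |w| ≥ p.
The pumping lemma gives a decomposition w = xyz where |xy| ≤ p and |y| ≥ 1.
Since the first p symbols of w are all a's and |xy| ≤ p, y lies entirely in the leading a-block: y = a^k for some k with 1 ≤ k ≤ p.
Since 1 ≤ k ≤ p, k divides p!; set t = 1 + p!/k. Then xy^t z has p + (p!/k)·k = p + p! copies of a. Now the a-count is p+p! and (b-count)-3 = (p+p!+3)-3 = p+p!, so i+3 ≠ j fails. So xy^t z = a^{p+p!} b^{p+p!+3} ∉ L.
This contradicts the pumping lemma, so L is not regular.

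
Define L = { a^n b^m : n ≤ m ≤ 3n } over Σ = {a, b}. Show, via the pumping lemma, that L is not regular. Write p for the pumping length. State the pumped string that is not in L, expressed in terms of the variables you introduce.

Assume L is regular; let p be its pumping constant.
Take w = a^p b^p ∈ L (since p ≤ p ≤ 3p), with |w| = 2p ≥ p.
By the pumping lemma, w = xyz with |xy| ≤ p and |y| ≥ 1.
Since the first p symbols of w are all a's and |xy| ≤ p, y lies entirely in the leading a-block: y = a^k for some k with 1 ≤ k ≤ p.
Pump with i = 2: xy^2z = a^{p+k} b^p. Now n = p+k > p = m, so the condition n ≤ m fails. Thus xy^2z ∉ L.
This contradicts the pumping lemma, so L is not regular.

a^{p+k} b^p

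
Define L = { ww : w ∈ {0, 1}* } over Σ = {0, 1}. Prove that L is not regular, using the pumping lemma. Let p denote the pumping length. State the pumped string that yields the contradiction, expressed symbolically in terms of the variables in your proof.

0^{p+k} 1^p 0^p 1^p

Suppose for contradiction that L is regular, and let p be the pumping length.
Take w = 0^p 1^p 0^p 1^p = uu where u = 0^p1^p; then w ∈ L and |w| = 4p ≥ p.
Write w = xyz as guaranteed by the lemma, with |xy| ≤ p and |y| > 0.
The first p characters of w are 0's, so xy (and hence y) consists only of 0's. Write y = 0^k, 1 ≤ k ≤ p.
Pump with i = 2: xy^2z = 0^{p+k} 1^p 0^p 1^p, of length 4p+k. Suppose this equals vv. The string starts with 0 and ends with 1, so v does too; thus the boundary between the two copies of v is a 1→0 transition. There is exactly one such transition, at position 2p+k, so |v| = 2p+k and |vv| = 4p+2k ≠ 4p+k since k ≥ 1. So xy^2z ∉ L.
Contradiction. Therefore L is not regular.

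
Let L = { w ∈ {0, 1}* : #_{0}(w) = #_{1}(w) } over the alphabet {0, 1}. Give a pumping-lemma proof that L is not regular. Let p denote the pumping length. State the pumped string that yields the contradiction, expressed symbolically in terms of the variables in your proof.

Suppose for contradiction that L is regular, and let p be the pumping length.
Choose w = 0^p 1^p ∈ L with |w| = 2p ≥ p.
The pumping lemma gives a decomposition w = xyz where |xy| ≤ p and y is nonempty.
The first p characters of w are 0's, so xy (and hence y) consists only of 0's. Write y = 0^k, 1 ≤ k ≤ p.
Pump with i = 2: xy^2z = 0^{p+k} 1^p has p+k occurrences of 0 but only p of 1. Since k ≥ 1 the counts differ, so xy^2z ∉ L.
This contradicts the pumping lemma, so L is not regular.

0^{p+k} 1^p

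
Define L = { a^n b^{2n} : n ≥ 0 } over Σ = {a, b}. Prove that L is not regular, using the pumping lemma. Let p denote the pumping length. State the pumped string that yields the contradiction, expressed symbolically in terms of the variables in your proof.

a^{p+k} b^{2p}

Assume L is regular; let p be its pumping constant.
Take w = a^p b^{2p}. Then w ∈ L and |w| = 3p ≥ p.
Write w = xyz as guaranteed by the lemma, with |xy| ≤ p and |y| ≥ 1.
Since the first p symbols of w are all a's and |xy| ≤ p, y lies entirely in the leading a-block: y = a^k for some k with 1 ≤ k ≤ p.
Pump with i = 2: xy^2z = a^{p+k} b^{2p}. For this to lie in L we would need 2p = 2(p+k), which forces k = 0. But k ≥ 1, so xy^2z ∉ L.
Contradiction. Therefore L is not regular.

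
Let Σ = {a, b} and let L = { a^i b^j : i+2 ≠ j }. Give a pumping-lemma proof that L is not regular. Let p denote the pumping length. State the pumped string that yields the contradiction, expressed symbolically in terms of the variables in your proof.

Suppose for contradiction that L is regular, and let p be the pumping length.
Choose w = a^p b^{p+p!+2}. Since p ≠ (p+p!+2)-2 = p+p!, w ∈ L; and |w| ≥ p.
The pumping lemma gives a decomposition w = xyz where |xy| ≤ p and y is nonempty.
Since the first p symbols of w are all a's and |xy| ≤ p, y lies entirely in the leading a-block: y = a^k for some k with 1 ≤ k ≤ p.
Since 1 ≤ k ≤ p, k divides p!; set t = 1 + p!/k. Then xy^t z has p + (p!/k)·k = p + p! copies of a. Now the a-count is p+p! and (b-count)-2 = (p+p!+2)-2 = p+p!, so i+2 ≠ j fails. So xy^t z = a^{p+p!} b^{p+p!+2} ∉ L.
This is a contradiction; hence L is not regular.

a^{p+p!} b^{p+p!+2}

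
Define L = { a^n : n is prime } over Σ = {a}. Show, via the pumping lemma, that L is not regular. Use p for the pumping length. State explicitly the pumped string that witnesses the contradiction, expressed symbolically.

Suppose for contradiction that L is regular, and let p be the pumping length.
Let q be a prime with q ≥ p+2 (infinitely many primes exist), and take w = a^q ∈ L with |w| = q ≥ p.
The pumping lemma gives a decomposition w = xyz where |xy| ≤ p and |y| ≥ 1.
Then y = a^k for some k with 1 ≤ k ≤ p.
Since 1 ≤ k ≤ p, |xz| = q-k. Pump with i = q+1: |xy^{q+1}z| = (q-k)+(q+1)k = q+qk = q(1+k), which is composite (both factors ≥ 2). So xy^{q+1}z = a^{q(1+k)} ∉ L.
Contradiction. Therefore L is not regular.

a^{q(1+k)}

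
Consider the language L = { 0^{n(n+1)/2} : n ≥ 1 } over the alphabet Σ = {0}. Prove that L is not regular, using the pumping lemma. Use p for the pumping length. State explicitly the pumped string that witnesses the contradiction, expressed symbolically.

Toward a contradiction, assume L is regular with pumping length p.
Take w = 0^{p(p+1)/2} ∈ L with |w| = p(p+1)/2 ≥ p.
The pumping lemma gives a decomposition w = xyz where |xy| ≤ p and y is nonempty.
Then y = 0^k for some k with 1 ≤ k ≤ p.
Pump with i = 2: xy^2z = 0^{p(p+1)/2+k}. Since 1 ≤ k ≤ p, p(p+1)/2 < p(p+1)/2+k ≤ p(p+1)/2+p < (p+1)(p+2)/2, so p(p+1)/2+k is strictly between consecutive triangular numbers. So xy^2z ∉ L.
This is a contradiction; hence L is not regular.

0^{p(p+1)/2+k}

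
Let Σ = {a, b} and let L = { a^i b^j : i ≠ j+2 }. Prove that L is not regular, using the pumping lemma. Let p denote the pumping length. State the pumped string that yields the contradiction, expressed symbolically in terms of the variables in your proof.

a^{p+p!} b^{p+p!-2}

Suppose for contradiction that L is regular, and let p be the pumping length.
Choose w = a^p b^{p+p!-2}. Since p ≠ (p+p!-2)+2 = p+p!, w ∈ L; and |w| ≥ p.
By the pumping lemma, w = xyz with |xy| ≤ p and |y| > 0.
The first p characters of w are a's, so xy (and hence y) consists only of a's. Write y = a^k, 1 ≤ k ≤ p.
Since 1 ≤ k ≤ p, k divides p!; set t = 1 + p!/k. Then xy^t z has p + (p!/k)·k = p + p! copies of a. Now the a-count is p+p! and (b-count)+2 = (p+p!-2)+2 = p+p!, so i ≠ j+2 fails. So xy^t z = a^{p+p!} b^{p+p!-2} ∉ L.
Contradiction. Therefore L is not regular.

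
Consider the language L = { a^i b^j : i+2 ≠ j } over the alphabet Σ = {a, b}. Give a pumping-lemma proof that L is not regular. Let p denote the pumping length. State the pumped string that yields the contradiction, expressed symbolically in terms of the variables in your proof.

a^{p+p!} b^{p+p!+2}

Assume L is regular. Let p be the pumping length given by the pumping lemma.
Choose w = a^p b^{p+p!+2}. Since p ≠ (p+p!+2)-2 = p+p!, w ∈ L; and |w| ≥ p.
By the pumping lemma, w = xyz with |xy| ≤ p and |y| > 0.
The first p characters of w are a's, so xy (and hence y) consists only of a's. Write y = a^k, 1 ≤ k ≤ p.
Since 1 ≤ k ≤ p, k divides p!; set t = 1 + p!/k. Then xy^t z has p + (p!/k)·k = p + p! copies of a. Now the a-count is p+p! and (b-count)-2 = (p+p!+2)-2 = p+p!, so i+2 ≠ j fails. So xy^t z = a^{p+p!} b^{p+p!+2} ∉ L.
This contradicts the pumping lemma, so L is not regular.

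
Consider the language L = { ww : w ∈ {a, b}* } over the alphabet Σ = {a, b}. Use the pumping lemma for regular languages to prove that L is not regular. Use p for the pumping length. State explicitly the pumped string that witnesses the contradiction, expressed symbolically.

a^{p+k} b^p a^p b^p

Suppose for contradiction that L is regular, and let p be the pumping length.
Take w = a^p b^p a^p b^p = uu where u = a^pb^p; then w ∈ L and |w| = 4p ≥ p.
The pumping lemma gives a decomposition w = xyz where |xy| ≤ p and |y| ≥ 1.
Since the first p symbols of w are all a's and |xy| ≤ p, y lies entirely in the leading a-block: y = a^k for some k with 1 ≤ k ≤ p.
Pump with i = 2: xy^2z = a^{p+k} b^p a^p b^p, of length 4p+k. Suppose this equals vv. The string starts with a and ends with b, so v does too; thus the boundary between the two copies of v is a b→a transition. There is exactly one such transition, at position 2p+k, so |v| = 2p+k and |vv| = 4p+2k ≠ 4p+k since k ≥ 1. So xy^2z ∉ L.
Contradiction. Therefore L is not regular.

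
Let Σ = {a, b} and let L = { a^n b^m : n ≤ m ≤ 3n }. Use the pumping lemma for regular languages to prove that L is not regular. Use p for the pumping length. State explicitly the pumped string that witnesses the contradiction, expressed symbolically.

a^{p+k} b^p

Toward a contradiction, assume L is regular with pumping length p.
Take w = a^p b^p ∈ L (since p ≤ p ≤ 3p), with |w| = 2p ≥ p.
The pumping lemma gives a decomposition w = xyz where |xy| ≤ p and y is nonempty.
Since the first p symbols of w are all a's and |xy| ≤ p, y lies entirely in the leading a-block: y = a^k for some k with 1 ≤ k ≤ p.
Pump with i = 2: xy^2z = a^{p+k} b^p. Now n = p+k > p = m, so the condition n ≤ m fails. Thus xy^2z ∉ L.
This contradicts the pumping lemma, so L is not regular.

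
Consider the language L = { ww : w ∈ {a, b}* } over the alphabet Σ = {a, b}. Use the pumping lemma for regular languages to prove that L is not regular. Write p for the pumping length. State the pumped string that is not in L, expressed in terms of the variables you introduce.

a^{p+k} b^p a^p b^p

Assume L is regular. Let p be the pumping length given by the pumping lemma.
Take w = a^p b^p a^p b^p = uu where u = a^pb^p; then w ∈ L and |w| = 4p ≥ p.
Write w = xyz as guaranteed by the lemma, with |xy| ≤ p and |y| > 0.
Since the first p symbols of w are all a's and |xy| ≤ p, y lies entirely in the leading a-block: y = a^k for some k with 1 ≤ k ≤ p.
Pump with i = 2: xy^2z = a^{p+k} b^p a^p b^p, of length 4p+k. Suppose this equals vv. The string starts with a and ends with b, so v does too; thus the boundary between the two copies of v is a b→a transition. There is exactly one such transition, at position 2p+k, so |v| = 2p+k and |vv| = 4p+2k ≠ 4p+k since k ≥ 1. So xy^2z ∉ L.
This is a contradiction; hence L is not regular.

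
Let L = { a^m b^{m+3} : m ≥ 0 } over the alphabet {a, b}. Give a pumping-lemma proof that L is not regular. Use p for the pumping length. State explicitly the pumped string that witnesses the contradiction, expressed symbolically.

a^{p+k} b^{p+3}

Suppose for contradiction that L is regular, and let p be the pumping length.
Take w = a^p b^{p+3}. Then w ∈ L and |w| = 2p+3 ≥ p.
The pumping lemma gives a decomposition w = xyz where |xy| ≤ p and |y| ≥ 1.
The first p characters of w are a's, so xy (and hence y) consists only of a's. Write y = a^k, 1 ≤ k ≤ p.
Pump with i = 2: xy^2z = a^{p+k} b^{p+3}. For this to lie in L we would need p+3 = (p+k)+3, which forces k = 0. But k ≥ 1, so xy^2z ∉ L.
This is a contradiction; hence L is not regular.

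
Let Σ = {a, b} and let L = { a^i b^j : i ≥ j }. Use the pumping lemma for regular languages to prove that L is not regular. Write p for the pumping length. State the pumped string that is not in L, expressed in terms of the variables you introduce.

a^{p-k} b^p

Assume L is regular; let p be its pumping constant.
Choose w = a^p b^p ∈ L, with |w| = 2p ≥ p.
Write w = xyz as guaranteed by the lemma, with |xy| ≤ p and y is nonempty.
Because |xy| ≤ p and w begins with p copies of a, we have y = a^k with 1 ≤ k ≤ p.
Consider xy^0z = xz = a^{p-k} b^p. Since k ≥ 1, the a-count p-k is less than p, so i ≥ j fails; thus xz ∉ L.
This contradicts the pumping lemma, so L is not regular.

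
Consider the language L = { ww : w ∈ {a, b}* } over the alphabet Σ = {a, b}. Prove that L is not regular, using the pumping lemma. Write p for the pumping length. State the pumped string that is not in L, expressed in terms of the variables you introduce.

Toward a contradiction, assume L is regular with pumping length p.
Take w = a^p b^p a^p b^p = uu where u = a^pb^p; then w ∈ L and |w| = 4p ≥ p.
Write w = xyz as guaranteed by the lemma, with |xy| ≤ p and |y| > 0.
Since the first p symbols of w are all a's and |xy| ≤ p, y lies entirely in the leading a-block: y = a^k for some k with 1 ≤ k ≤ p.
Pump with i = 2: xy^2z = a^{p+k} b^p a^p b^p, of length 4p+k. Suppose this equals vv. The string starts with a and ends with b, so v does too; thus the boundary between the two copies of v is a b→a transition. There is exactly one such transition, at position 2p+k, so |v| = 2p+k and |vv| = 4p+2k ≠ 4p+k since k ≥ 1. So xy^2z ∉ L.
Contradiction. Therefore L is not regular.

a^{p+k} b^p a^p b^p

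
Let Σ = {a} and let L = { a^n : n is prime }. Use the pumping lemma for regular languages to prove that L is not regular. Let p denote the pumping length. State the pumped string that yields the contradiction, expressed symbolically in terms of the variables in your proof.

Toward a contradiction, assume L is regular with pumping length p.
Let q be a prime with q ≥ p+2 (infinitely many primes exist), and take w = a^q ∈ L with |w| = q ≥ p.
Write w = xyz as guaranteed by the lemma, with |xy| ≤ p and |y| > 0.
Then y = a^k for some k with 1 ≤ k ≤ p.
Since 1 ≤ k ≤ p, |xz| = q-k. Pump with i = q+1: |xy^{q+1}z| = (q-k)+(q+1)k = q+qk = q(1+k), which is composite (both factors ≥ 2). So xy^{q+1}z = a^{q(1+k)} ∉ L.
This contradicts the pumping lemma, so L is not regular.

a^{q(1+k)}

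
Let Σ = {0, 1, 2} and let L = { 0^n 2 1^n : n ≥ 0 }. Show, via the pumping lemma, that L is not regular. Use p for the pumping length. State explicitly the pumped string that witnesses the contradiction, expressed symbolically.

Assume L is regular; let p be its pumping constant.
Take w = 0^p 2 1^p ∈ L with |w| = 2p+1 ≥ p.
The pumping lemma gives a decomposition w = xyz where |xy| ≤ p and |y| ≥ 1.
The first p characters of w are 0's, so xy (and hence y) consists only of 0's. Write y = 0^k, 1 ≤ k ≤ p.
Pump with i = 2: xy^2z = 0^{p+k} 2 1^p, which would require p+k = p. But k ≥ 1, so xy^2z ∉ L.
This is a contradiction; hence L is not regular.

0^{p+k} 2 1^p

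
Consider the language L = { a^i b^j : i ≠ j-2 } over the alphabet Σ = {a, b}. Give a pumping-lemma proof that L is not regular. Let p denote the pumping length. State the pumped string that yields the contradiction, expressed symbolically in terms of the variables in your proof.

a^{p+p!} b^{p+p!+2}

Suppose for contradiction that L is regular, and let p be the pumping length.
Choose w = a^p b^{p+p!+2}. Since p ≠ (p+p!+2)-2 = p+p!, w ∈ L; and |w| ≥ p.
By the pumping lemma, w = xyz with |xy| ≤ p and |y| ≥ 1.
Because |xy| ≤ p and w begins with p copies of a, we have y = a^k with 1 ≤ k ≤ p.
Since 1 ≤ k ≤ p, k divides p!; set t = 1 + p!/k. Then xy^t z has p + (p!/k)·k = p + p! copies of a. Now the a-count is p+p! and (b-count)-2 = (p+p!+2)-2 = p+p!, so i ≠ j-2 fails. So xy^t z = a^{p+p!} b^{p+p!+2} ∉ L.
This contradicts the pumping lemma, so L is not regular.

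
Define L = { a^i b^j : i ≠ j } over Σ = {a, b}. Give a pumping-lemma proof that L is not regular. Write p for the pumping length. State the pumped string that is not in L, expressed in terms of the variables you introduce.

a^{p+p!} b^{p+p!}

Toward a contradiction, assume L is regular with pumping length p.
Choose w = a^p b^{p+p!}. Since p ≠ p+p!, w ∈ L; and |w| ≥ p.
Write w = xyz as guaranteed by the lemma, with |xy| ≤ p and |y| > 0.
Because |xy| ≤ p and w begins with p copies of a, we have y = a^k with 1 ≤ k ≤ p.
Since 1 ≤ k ≤ p, k divides p!; set t = 1 + p!/k. Then xy^t z has p + (p!/k)·k = p + p! copies of a. Now the a-count equals the b-count, so i ≠ j fails. So xy^t z = a^{p+p!} b^{p+p!} ∉ L.
Contradiction. Therefore L is not regular.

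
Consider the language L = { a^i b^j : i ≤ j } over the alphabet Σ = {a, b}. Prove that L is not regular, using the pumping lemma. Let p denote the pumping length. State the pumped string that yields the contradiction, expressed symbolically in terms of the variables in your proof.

a^{p+k} b^p

Assume L is regular; let p be its pumping constant.
Choose w = a^p b^p ∈ L, with |w| = 2p ≥ p.
The pumping lemma gives a decomposition w = xyz where |xy| ≤ p and y is nonempty.
Because |xy| ≤ p and w begins with p copies of a, we have y = a^k with 1 ≤ k ≤ p.
Consider xy^2z = a^{p+k} b^p. Since k ≥ 1, the a-count p+k exceeds the b-count p, so i ≤ j fails; thus xy^2z ∉ L.
Contradiction. Therefore L is not regular.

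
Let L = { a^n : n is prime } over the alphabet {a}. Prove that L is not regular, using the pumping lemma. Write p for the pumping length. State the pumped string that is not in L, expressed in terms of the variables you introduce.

Assume L is regular; let p be its pumping constant.
Let q be a prime with q ≥ p+2 (infinitely many primes exist), and take w = a^q ∈ L with |w| = q ≥ p.
Write w = xyz as guaranteed by the lemma, with |xy| ≤ p and y is nonempty.
Then y = a^k for some k with 1 ≤ k ≤ p.
Since 1 ≤ k ≤ p, |xz| = q-k. Pump with i = q+1: |xy^{q+1}z| = (q-k)+(q+1)k = q+qk = q(1+k), which is composite (both factors ≥ 2). So xy^{q+1}z = a^{q(1+k)} ∉ L.
This contradicts the pumping lemma, so L is not regular.

a^{q(1+k)}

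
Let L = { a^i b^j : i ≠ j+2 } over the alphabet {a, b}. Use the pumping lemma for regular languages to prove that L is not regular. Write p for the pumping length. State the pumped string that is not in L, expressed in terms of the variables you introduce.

a^{p+p!} b^{p+p!-2}

Toward a contradiction, assume L is regular with pumping length p.
Choose w = a^p b^{p+p!-2}. Since p ≠ (p+p!-2)+2 = p+p!, w ∈ L; and |w| ≥ p.
Write w = xyz as guaranteed by the lemma, with |xy| ≤ p and y is nonempty.
Because |xy| ≤ p and w begins with p copies of a, we have y = a^k with 1 ≤ k ≤ p.
Since 1 ≤ k ≤ p, k divides p!; set t = 1 + p!/k. Then xy^t z has p + (p!/k)·k = p + p! copies of a. Now the a-count is p+p! and (b-count)+2 = (p+p!-2)+2 = p+p!, so i ≠ j+2 fails. So xy^t z = a^{p+p!} b^{p+p!-2} ∉ L.
This contradicts the pumping lemma, so L is not regular.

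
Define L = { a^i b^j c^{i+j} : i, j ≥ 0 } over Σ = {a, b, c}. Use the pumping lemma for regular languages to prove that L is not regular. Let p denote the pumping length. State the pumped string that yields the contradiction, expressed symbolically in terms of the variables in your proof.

a^{p+k} b^p c^{2p}

Toward a contradiction, assume L is regular with pumping length p.
Take w = a^p b^p c^{2p} ∈ L (with i=j=p, i+j=2p), |w| = 4p ≥ p.
The pumping lemma gives a decomposition w = xyz where |xy| ≤ p and |y| > 0.
Since the first p symbols of w are all a's and |xy| ≤ p, y lies entirely in the leading a-block: y = a^k for some k with 1 ≤ k ≤ p.
Consider xy^2z = a^{p+k} b^p c^{2p}. Now the a- and b-counts sum to 2p+k, but the c-count is 2p ≠ 2p+k. So xy^2z ∉ L.
This contradicts the pumping lemma, so L is not regular.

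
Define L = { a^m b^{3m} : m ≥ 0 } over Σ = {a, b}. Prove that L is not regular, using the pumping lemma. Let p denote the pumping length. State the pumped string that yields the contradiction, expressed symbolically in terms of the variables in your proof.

a^{p+k} b^{3p}

Toward a contradiction, assume L is regular with pumping length p.
Choose w = a^p b^{3p}, which is in L with |w| = 4p ≥ p.
By the pumping lemma, w = xyz with |xy| ≤ p and y is nonempty.
The first p characters of w are a's, so xy (and hence y) consists only of a's. Write y = a^k, 1 ≤ k ≤ p.
Pump with i = 2: xy^2z = a^{p+k} b^{3p}. For this to lie in L we would need 3p = 3(p+k), which forces k = 0. But k ≥ 1, so xy^2z ∉ L.
Contradiction. Therefore L is not regular.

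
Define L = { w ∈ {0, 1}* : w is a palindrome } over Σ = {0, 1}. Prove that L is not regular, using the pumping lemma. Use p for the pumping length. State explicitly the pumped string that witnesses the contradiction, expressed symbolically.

0^{p+k} 1 0^p

Toward a contradiction, assume L is regular with pumping length p.
Take w = 0^p 1 0^p, a palindrome of length 2p+1 ≥ p.
The pumping lemma gives a decomposition w = xyz where |xy| ≤ p and y is nonempty.
The first p characters of w are 0's, so xy (and hence y) consists only of 0's. Write y = 0^k, 1 ≤ k ≤ p.
Pump with i = 2: xy^2z = 0^{p+k} 1 0^p. Its reverse is 0^p 1 0^{p+k}, which differs from xy^2z since k ≥ 1. So xy^2z is not a palindrome and xy^2z ∉ L.
This is a contradiction; hence L is not regular.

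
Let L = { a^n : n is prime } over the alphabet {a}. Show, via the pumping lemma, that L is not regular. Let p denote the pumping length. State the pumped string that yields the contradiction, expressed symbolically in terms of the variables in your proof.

Assume L is regular. Let p be the pumping length given by the pumping lemma.
Let q be a prime with q ≥ p+2 (infinitely many primes exist), and take w = a^q ∈ L with |w| = q ≥ p.
Write w = xyz as guaranteed by the lemma, with |xy| ≤ p and |y| ≥ 1.
Then y = a^k for some k with 1 ≤ k ≤ p.
Since 1 ≤ k ≤ p, |xz| = q-k. Pump with i = q+1: |xy^{q+1}z| = (q-k)+(q+1)k = q+qk = q(1+k), which is composite (both factors ≥ 2). So xy^{q+1}z = a^{q(1+k)} ∉ L.
This contradicts the pumping lemma, so L is not regular.

a^{q(1+k)}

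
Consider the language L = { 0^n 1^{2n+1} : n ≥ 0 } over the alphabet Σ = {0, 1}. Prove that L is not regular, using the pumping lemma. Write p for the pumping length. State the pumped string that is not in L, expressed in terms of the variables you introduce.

Suppose for contradiction that L is regular, and let p be the pumping length.
Choose w = 0^p 1^{2p+1}, which is in L with |w| = 3p+1 ≥ p.
Write w = xyz as guaranteed by the lemma, with |xy| ≤ p and |y| ≥ 1.
Since the first p symbols of w are all 0's and |xy| ≤ p, y lies entirely in the leading 0-block: y = 0^k for some k with 1 ≤ k ≤ p.
Pump with i = 2: xy^2z = 0^{p+k} 1^{2p+1}. For this to lie in L we would need 2p+1 = 2(p+k)+1, which forces k = 0. But k ≥ 1, so xy^2z ∉ L.
Contradiction. Therefore L is not regular.

0^{p+k} 1^{2p+1}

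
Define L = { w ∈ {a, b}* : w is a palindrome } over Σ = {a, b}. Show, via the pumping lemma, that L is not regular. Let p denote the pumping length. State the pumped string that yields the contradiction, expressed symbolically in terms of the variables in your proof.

Toward a contradiction, assume L is regular with pumping length p.
Take w = a^p b a^p, a palindrome of length 2p+1 ≥ p.
By the pumping lemma, w = xyz with |xy| ≤ p and |y| > 0.
The first p characters of w are a's, so xy (and hence y) consists only of a's. Write y = a^k, 1 ≤ k ≤ p.
Pump with i = 2: xy^2z = a^{p+k} b a^p. Its reverse is a^p b a^{p+k}, which differs from xy^2z since k ≥ 1. So xy^2z is not a palindrome and xy^2z ∉ L.
Contradiction. Therefore L is not regular.

a^{p+k} b a^p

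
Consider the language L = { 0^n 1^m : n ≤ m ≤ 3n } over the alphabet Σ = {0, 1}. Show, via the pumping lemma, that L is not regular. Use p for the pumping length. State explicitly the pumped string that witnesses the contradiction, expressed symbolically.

Toward a contradiction, assume L is regular with pumping length p.
Take w = 0^p 1^p ∈ L (since p ≤ p ≤ 3p), with |w| = 2p ≥ p.
By the pumping lemma, w = xyz with |xy| ≤ p and y is nonempty.
The first p characters of w are 0's, so xy (and hence y) consists only of 0's. Write y = 0^k, 1 ≤ k ≤ p.
Pump with i = 2: xy^2z = 0^{p+k} 1^p. Now n = p+k > p = m, so the condition n ≤ m fails. Thus xy^2z ∉ L.
This is a contradiction; hence L is not regular.

0^{p+k} 1^p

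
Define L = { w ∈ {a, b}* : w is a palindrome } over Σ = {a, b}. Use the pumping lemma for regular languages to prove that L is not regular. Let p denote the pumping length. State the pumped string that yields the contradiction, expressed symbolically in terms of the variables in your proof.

a^{p+k} b a^p

Toward a contradiction, assume L is regular with pumping length p.
Take w = a^p b a^p, a palindrome of length 2p+1 ≥ p.
The pumping lemma gives a decomposition w = xyz where |xy| ≤ p and y is nonempty.
Since the first p symbols of w are all a's and |xy| ≤ p, y lies entirely in the leading a-block: y = a^k for some k with 1 ≤ k ≤ p.
Pump with i = 2: xy^2z = a^{p+k} b a^p. Its reverse is a^p b a^{p+k}, which differs from xy^2z since k ≥ 1. So xy^2z is not a palindrome and xy^2z ∉ L.
This is a contradiction; hence L is not regular.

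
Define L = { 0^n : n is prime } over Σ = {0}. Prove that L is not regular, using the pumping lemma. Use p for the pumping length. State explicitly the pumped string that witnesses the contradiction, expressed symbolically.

0^{q(1+k)}

Suppose for contradiction that L is regular, and let p be the pumping length.
Let q be a prime with q ≥ p+2 (infinitely many primes exist), and take w = 0^q ∈ L with |w| = q ≥ p.
By the pumping lemma, w = xyz with |xy| ≤ p and y is nonempty.
Then y = 0^k for some k with 1 ≤ k ≤ p.
Since 1 ≤ k ≤ p, |xz| = q-k. Pump with i = q+1: |xy^{q+1}z| = (q-k)+(q+1)k = q+qk = q(1+k), which is composite (both factors ≥ 2). So xy^{q+1}z = 0^{q(1+k)} ∉ L.
Contradiction. Therefore L is not regular.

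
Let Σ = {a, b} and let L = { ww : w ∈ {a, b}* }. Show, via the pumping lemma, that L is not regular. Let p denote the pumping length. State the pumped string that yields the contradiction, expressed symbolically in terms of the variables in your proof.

Toward a contradiction, assume L is regular with pumping length p.
Take w = a^p b^p a^p b^p = uu where u = a^pb^p; then w ∈ L and |w| = 4p ≥ p.
By the pumping lemma, w = xyz with |xy| ≤ p and |y| ≥ 1.
The first p characters of w are a's, so xy (and hence y) consists only of a's. Write y = a^k, 1 ≤ k ≤ p.
Pump with i = 2: xy^2z = a^{p+k} b^p a^p b^p, of length 4p+k. Suppose this equals vv. The string starts with a and ends with b, so v does too; thus the boundary between the two copies of v is a b→a transition. There is exactly one such transition, at position 2p+k, so |v| = 2p+k and |vv| = 4p+2k ≠ 4p+k since k ≥ 1. So xy^2z ∉ L.
This contradicts the pumping lemma, so L is not regular.

a^{p+k} b^p a^p b^p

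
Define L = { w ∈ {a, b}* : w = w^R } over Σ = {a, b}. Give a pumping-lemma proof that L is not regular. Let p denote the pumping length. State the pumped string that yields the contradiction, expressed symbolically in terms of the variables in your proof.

a^{p+k} b a^p

Suppose for contradiction that L is regular, and let p be the pumping length.
Take w = a^p b a^p, a palindrome of length 2p+1 ≥ p.
Write w = xyz as guaranteed by the lemma, with |xy| ≤ p and |y| > 0.
The first p characters of w are a's, so xy (and hence y) consists only of a's. Write y = a^k, 1 ≤ k ≤ p.
Pump with i = 2: xy^2z = a^{p+k} b a^p. Its reverse is a^p b a^{p+k}, which differs from xy^2z since k ≥ 1. So xy^2z is not a palindrome and xy^2z ∉ L.
This contradicts the pumping lemma, so L is not regular.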